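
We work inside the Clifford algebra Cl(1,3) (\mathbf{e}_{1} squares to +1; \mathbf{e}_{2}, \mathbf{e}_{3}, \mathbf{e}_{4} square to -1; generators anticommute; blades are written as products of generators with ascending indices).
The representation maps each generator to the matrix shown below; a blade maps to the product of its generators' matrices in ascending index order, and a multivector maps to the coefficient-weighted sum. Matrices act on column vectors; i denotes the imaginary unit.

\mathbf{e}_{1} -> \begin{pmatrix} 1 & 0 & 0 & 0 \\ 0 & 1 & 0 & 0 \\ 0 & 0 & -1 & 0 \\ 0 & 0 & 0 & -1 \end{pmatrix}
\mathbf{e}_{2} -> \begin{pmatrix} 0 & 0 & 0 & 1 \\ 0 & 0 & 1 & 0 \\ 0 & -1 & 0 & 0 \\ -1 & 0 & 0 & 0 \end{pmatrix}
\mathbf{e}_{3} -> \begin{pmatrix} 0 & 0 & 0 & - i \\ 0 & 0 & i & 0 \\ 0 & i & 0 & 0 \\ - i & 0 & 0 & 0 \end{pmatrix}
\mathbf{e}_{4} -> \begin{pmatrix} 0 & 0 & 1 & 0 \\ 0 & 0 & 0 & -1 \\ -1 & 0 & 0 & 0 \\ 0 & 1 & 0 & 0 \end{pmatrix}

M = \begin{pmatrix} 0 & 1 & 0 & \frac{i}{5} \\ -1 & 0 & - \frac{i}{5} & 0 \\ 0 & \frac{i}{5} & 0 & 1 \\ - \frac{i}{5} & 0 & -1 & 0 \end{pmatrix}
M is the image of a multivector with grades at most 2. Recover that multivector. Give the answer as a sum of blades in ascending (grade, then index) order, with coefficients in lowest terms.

Method: the blade images are trace-orthogonal — tr(rho(e_A) rho(e_B)^-1) = 4 if A = B and 0 otherwise — and rho(e_A)^-1 = (e_A)^2 * rho(e_A) with (e_A)^2 = +1 or -1, so the coefficient of e_A in the preimage is (e_A)^2 * tr(M rho(e_A))/4.
Nonzero projections over blades of grade <= 2: e_{1} e_{3}: (e_{1} e_{3})^2 = +1, tr(M rho(e_{1} e_{3})) = - \frac{4}{5}, coefficient -\frac{1}{5}; e_{2} e_{4}: (e_{2} e_{4})^2 = -1, tr(M rho(e_{2} e_{4})) = -4, coefficient 1. Every other blade of grade <= 2 projects to 0.
Answer: -\frac{1}{5} e_{1} e_{3} + e_{2} e_{4}


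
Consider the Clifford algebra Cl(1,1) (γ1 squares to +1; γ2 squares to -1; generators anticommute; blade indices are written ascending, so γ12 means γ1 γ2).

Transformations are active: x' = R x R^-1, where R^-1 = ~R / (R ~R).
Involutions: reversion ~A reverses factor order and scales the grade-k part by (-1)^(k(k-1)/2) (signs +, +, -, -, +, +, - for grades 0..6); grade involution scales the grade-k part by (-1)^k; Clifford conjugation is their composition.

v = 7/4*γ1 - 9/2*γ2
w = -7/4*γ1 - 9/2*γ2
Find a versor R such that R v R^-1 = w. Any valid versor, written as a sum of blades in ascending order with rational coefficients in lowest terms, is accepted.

Reasoning: v^2 = w^2 = -275/16 since conjugation preserves the quadratic form; R = v + w = -9*γ2 is then valid when invertible, keeping its own part and reversing (v - w)/2.
Answer: -9*γ2


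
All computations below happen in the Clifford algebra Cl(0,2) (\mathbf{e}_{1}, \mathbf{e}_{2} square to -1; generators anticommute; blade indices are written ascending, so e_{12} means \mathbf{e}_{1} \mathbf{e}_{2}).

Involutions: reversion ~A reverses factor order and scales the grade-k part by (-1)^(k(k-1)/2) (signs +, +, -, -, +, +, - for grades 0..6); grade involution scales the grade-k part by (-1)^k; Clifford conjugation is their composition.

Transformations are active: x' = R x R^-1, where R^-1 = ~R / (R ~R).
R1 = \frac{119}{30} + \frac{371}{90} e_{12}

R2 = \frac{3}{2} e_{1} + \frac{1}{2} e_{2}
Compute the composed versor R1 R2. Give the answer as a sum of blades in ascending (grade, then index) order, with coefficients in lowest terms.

Distribute over the terms of R1 (each basis-blade product reordered to ascending indices, repeated generators contracted through their squares):
(\frac{119}{30}) R2 = \frac{119}{20} e_{1} + \frac{119}{60} e_{2}
(\frac{371}{90} e_{12}) R2 = -\frac{371}{180} e_{1} + \frac{371}{60} e_{2}
Summing the partial products and collecting blades:
Answer: \frac{35}{9} e_{1} + \frac{49}{6} e_{2}


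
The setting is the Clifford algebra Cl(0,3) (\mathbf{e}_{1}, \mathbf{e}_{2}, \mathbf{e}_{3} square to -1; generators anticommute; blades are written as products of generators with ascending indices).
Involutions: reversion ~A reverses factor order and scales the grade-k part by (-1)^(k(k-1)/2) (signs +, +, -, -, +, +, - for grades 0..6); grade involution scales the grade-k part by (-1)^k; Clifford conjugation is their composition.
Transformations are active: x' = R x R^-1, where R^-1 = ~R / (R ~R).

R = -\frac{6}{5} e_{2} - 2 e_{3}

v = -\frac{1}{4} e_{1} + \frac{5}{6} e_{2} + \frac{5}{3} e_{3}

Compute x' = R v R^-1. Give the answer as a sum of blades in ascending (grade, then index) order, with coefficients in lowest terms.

~R = -\frac{6}{5} e_{2} - 2 e_{3}, and R ~R = -\frac{136}{25}, so R^-1 = ~R / (-\frac{136}{25}).
R v = \frac{13}{3} - \frac{3}{10} e_{1} e_{2} - \frac{1}{2} e_{1} e_{3} - \frac{1}{3} e_{2} e_{3}
Answer: \frac{1}{4} e_{1} + \frac{55}{51} e_{2} + \frac{155}{102} e_{3}


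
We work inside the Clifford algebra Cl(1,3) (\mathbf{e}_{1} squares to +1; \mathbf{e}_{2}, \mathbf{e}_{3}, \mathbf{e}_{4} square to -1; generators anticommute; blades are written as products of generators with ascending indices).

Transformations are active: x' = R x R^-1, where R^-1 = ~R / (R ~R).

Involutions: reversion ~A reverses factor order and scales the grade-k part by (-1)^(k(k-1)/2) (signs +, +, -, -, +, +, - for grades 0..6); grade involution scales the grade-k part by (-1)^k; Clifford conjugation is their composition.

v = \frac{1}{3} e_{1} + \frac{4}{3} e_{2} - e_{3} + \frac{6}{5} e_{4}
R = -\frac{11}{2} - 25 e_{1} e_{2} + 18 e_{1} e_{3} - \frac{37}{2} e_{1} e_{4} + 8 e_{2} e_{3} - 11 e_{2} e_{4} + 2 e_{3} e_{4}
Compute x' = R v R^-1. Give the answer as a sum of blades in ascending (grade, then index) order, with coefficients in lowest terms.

~R = -\frac{11}{2} + 25 e_{1} e_{2} - 18 e_{1} e_{3} + \frac{37}{2} e_{1} e_{4} - 8 e_{2} e_{3} + 11 e_{2} e_{4} - 2 e_{3} e_{4}, and R ~R = -1072, so R^-1 = ~R / (-1072).
R v = \frac{717}{10} e_{1} + \frac{111}{5} e_{2} + \frac{233}{30} e_{3} - \frac{171}{10} e_{4} + \frac{11}{3} e_{1} e_{2} e_{3} - 9 e_{1} e_{2} e_{4} + \frac{113}{30} e_{1} e_{3} e_{4} + \frac{19}{15} e_{2} e_{3} e_{4}
Answer: \frac{4789}{32160} e_{1} - \frac{2069}{1340} e_{2} + \frac{1357}{1340} e_{3} - \frac{5455}{6432} e_{4}


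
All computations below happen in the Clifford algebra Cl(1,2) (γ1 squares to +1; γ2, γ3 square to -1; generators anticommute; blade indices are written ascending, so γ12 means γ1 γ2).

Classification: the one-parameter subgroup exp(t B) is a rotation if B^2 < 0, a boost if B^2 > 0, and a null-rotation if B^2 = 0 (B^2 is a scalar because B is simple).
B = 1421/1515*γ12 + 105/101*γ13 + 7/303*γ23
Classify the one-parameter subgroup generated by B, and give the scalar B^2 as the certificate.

B^2 term by term: the squares give (1421/1515)^2*(γ12)^2 + (105/101)^2*(γ13)^2 + (7/303)^2*(γ23)^2 = 2019241/2295225*(+1) + 11025/10201*(+1) + 49/91809*(-1) = 49/25 (each basis 2-blade squares to minus the product of its generators' squares); cross terms between blades sharing an index anticommute and cancel. So B^2 = 49/25.
Answer: boost, certificate B^2 = 49/25. Why this suffices: the scalar 49/25 survives any versor conjugation, so its sign alone determines the class however B is presented.


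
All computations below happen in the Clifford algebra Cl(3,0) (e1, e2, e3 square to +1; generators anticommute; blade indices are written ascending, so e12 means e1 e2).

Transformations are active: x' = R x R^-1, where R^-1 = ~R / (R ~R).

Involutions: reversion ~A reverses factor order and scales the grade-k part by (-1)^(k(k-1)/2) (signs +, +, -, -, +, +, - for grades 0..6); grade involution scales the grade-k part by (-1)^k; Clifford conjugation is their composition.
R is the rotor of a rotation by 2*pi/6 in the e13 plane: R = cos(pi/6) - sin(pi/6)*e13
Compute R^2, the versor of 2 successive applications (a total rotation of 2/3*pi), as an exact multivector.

Because a rotor carries half the rotation angle, composing 2 copies of this e13-plane rotor multiplies the phase: 2*(pi/6) = pi/3, hence R^2 = cos(pi/3) - sin(pi/3)*e13.
cos(pi/3) = 1/2 and sin(pi/3) = sqrt(3)/2, so R^2 = 1/2 - sqrt(3)/2*e13. The net rotation is 2/3*pi; the rotor keeps the half-angle phase exactly.
Answer: 1/2 - sqrt(3)/2*e13


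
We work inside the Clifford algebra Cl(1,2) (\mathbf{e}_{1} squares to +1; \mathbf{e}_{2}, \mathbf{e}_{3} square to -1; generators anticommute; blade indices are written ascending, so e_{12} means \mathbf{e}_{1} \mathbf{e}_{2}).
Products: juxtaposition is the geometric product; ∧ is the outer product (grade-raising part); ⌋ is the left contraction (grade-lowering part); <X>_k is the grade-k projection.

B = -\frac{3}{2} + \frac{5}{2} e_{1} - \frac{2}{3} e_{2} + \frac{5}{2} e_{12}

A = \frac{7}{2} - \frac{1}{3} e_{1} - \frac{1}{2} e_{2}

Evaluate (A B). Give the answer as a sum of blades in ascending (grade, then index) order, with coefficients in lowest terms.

step 1: -\frac{77}{12} + 8 e_{1} - \frac{29}{12} e_{2} + \frac{92}{9} e_{12}
Answer: -\frac{77}{12} + 8 e_{1} - \frac{29}{12} e_{2} + \frac{92}{9} e_{12}


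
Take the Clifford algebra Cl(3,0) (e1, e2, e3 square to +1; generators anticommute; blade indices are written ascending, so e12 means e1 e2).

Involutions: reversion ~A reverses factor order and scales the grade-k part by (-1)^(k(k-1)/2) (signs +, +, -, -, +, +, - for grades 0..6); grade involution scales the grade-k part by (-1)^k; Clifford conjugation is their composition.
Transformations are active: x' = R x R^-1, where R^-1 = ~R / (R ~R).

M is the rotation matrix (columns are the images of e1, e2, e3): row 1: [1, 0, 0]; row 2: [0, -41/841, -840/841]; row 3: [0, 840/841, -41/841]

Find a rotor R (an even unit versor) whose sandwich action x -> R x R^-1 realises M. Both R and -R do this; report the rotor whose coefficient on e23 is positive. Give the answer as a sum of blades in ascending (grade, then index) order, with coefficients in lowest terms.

Method: write R = a + b12*e12 + b13*e13 + b23*e23 with a^2 + b12^2 + b13^2 + b23^2 = 1 (so R^-1 = ~R). Expanding the columns R e_j ~R gives tr M = 4a^2 - 1 and, from the antisymmetric part, M21 - M12 = -4a*b12, M13 - M31 = 4a*b13, M32 - M23 = -4a*b23.
Here tr M = 759/841, so a^2 = (1 + tr M)/4 = 400/841 and a = ±20/29. Taking a = 20/29: M21 - M12 = 0, M13 - M31 = 0, M32 - M23 = 1680/841, giving b12 = 0, b13 = 0, b23 = -21/29, i.e. R = 20/29 - 21/29*e23.
Its e23 coefficient is negative, so report the other preimage -R.
Answer: -20/29 + 21/29*e23. Key observation: the double cover Spin(3) -> SO(3) sends R and -R to the same matrix (trace 759/841 here), so the stated sign of the e23 coefficient is what selects one sheet.


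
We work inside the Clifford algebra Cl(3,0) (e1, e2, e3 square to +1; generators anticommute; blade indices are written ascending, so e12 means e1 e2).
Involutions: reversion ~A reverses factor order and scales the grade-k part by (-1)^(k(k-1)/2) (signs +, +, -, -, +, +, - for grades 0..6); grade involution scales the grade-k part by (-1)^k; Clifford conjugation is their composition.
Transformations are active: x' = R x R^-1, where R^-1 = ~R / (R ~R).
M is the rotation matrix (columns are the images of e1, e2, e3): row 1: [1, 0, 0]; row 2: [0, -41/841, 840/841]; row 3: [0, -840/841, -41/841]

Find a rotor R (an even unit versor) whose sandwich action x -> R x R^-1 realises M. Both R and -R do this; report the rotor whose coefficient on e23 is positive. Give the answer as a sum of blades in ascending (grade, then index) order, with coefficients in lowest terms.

Method: write R = a + b12*e12 + b13*e13 + b23*e23 with a^2 + b12^2 + b13^2 + b23^2 = 1 (so R^-1 = ~R). Expanding the columns R e_j ~R gives tr M = 4a^2 - 1 and, from the antisymmetric part, M21 - M12 = -4a*b12, M13 - M31 = 4a*b13, M32 - M23 = -4a*b23.
Here tr M = 759/841, so a^2 = (1 + tr M)/4 = 400/841 and a = ±20/29. Taking a = 20/29: M21 - M12 = 0, M13 - M31 = 0, M32 - M23 = -1680/841, giving b12 = 0, b13 = 0, b23 = 21/29, i.e. R = 20/29 + 21/29*e23.
Its e23 coefficient is already positive.
Answer: 20/29 + 21/29*e23. Sheet selection: the two-to-one cover makes ±R indistinguishable at the matrix level (trace 759/841), so uniqueness comes from the required sign on e23.


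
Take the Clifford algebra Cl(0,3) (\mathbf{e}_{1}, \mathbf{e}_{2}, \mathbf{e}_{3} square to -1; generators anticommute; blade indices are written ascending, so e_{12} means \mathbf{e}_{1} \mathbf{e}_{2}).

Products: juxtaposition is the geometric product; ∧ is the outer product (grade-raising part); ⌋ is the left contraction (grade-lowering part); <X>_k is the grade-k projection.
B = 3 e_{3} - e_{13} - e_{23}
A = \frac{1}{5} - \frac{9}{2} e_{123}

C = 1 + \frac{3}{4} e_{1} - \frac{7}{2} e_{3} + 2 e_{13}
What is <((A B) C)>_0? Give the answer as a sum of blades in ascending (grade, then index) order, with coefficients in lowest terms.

step 1: -\frac{9}{2} e_{1} + \frac{9}{2} e_{2} + \frac{3}{5} e_{3} + \frac{27}{2} e_{12} - \frac{1}{5} e_{13} - \frac{1}{5} e_{23}
step 2: \frac{47}{8} - 4 e_{1} + \frac{557}{40} e_{2} + \frac{189}{20} e_{3} + \frac{421}{40} e_{12} + \frac{151}{10} e_{13} + \frac{221}{20} e_{23} - \frac{282}{5} e_{123}
step 3: \frac{47}{8}
Answer: \frac{47}{8}


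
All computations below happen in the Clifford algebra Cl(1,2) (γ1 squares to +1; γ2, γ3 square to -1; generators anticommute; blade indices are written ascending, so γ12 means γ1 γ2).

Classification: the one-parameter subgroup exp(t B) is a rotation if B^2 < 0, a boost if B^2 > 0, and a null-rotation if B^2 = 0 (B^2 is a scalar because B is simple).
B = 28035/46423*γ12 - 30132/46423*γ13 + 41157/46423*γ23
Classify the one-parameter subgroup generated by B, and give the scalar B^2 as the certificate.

B^2 term by term: the squares give (28035/46423)^2*(γ12)^2 + (-30132/46423)^2*(γ13)^2 + (41157/46423)^2*(γ23)^2 = 785961225/2155094929*(+1) + 907937424/2155094929*(+1) + 1693898649/2155094929*(-1) = 0 (each basis 2-blade squares to minus the product of its generators' squares); cross terms between blades sharing an index anticommute and cancel. So B^2 = 0.
Answer: null-rotation, certificate B^2 = 0. The scalar 0 is the complete invariant here: its sign names the subgroup type.


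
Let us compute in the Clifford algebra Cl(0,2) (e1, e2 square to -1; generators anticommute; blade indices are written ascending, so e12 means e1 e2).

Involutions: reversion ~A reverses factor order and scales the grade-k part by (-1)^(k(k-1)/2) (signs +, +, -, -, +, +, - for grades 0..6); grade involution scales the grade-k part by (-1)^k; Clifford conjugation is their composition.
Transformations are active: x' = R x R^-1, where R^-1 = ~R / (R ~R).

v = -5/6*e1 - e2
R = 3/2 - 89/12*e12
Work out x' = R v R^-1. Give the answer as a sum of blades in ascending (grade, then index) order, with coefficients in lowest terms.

~R = 3/2 + 89/12*e12, and R ~R = 8245/144, so R^-1 = ~R / (8245/144).
R v = -26/3*e1 + 337/72*e2
Answer: 18761/49470*e1 + 10267/8245*e2


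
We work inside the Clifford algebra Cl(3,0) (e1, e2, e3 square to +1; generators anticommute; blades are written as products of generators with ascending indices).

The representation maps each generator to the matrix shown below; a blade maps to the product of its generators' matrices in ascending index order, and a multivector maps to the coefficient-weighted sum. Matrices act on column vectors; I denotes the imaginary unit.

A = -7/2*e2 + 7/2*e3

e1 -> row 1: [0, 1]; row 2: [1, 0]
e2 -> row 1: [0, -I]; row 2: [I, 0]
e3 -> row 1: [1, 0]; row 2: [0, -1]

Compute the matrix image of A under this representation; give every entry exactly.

M = (-7/2)*rho(e2) + (7/2)*rho(e3), summed entrywise:
Answer: row 1: [7/2, 7*I/2]; row 2: [-7*I/2, -7/2]


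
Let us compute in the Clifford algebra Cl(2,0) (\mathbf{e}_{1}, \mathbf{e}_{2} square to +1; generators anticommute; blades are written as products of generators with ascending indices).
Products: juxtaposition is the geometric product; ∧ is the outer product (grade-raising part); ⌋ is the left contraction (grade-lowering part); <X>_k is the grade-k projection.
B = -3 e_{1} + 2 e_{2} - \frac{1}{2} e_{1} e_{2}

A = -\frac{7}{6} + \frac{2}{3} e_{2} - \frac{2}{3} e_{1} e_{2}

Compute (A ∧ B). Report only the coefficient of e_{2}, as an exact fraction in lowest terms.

step 1: \frac{7}{2} e_{1} - \frac{7}{3} e_{2} + \frac{31}{12} e_{1} e_{2}
Answer: -\frac{7}{3}


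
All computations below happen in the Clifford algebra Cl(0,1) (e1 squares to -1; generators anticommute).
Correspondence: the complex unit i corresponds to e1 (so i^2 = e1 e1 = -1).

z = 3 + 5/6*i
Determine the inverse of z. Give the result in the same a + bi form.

In blades: z = 3 + 5/6*e1.
With qbar = 3 - 5/6*e1 (scalar fixed, mapped units negated), z qbar = 349/36 (the sum of squared coefficients), so z^-1 = qbar / (349/36) = 108/349 - 30/349*e1; translating back:
Answer: 108/349 - 30/349*i


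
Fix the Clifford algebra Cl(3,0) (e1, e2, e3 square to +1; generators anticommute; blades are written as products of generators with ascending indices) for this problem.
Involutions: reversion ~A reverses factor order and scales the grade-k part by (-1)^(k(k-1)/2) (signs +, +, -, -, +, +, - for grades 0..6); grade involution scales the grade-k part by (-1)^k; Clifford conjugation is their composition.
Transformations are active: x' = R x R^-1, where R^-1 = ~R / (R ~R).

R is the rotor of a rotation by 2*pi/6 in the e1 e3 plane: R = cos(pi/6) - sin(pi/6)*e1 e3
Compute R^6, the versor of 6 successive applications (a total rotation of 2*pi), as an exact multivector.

Because a rotor carries half the rotation angle, composing 6 copies of this e1 e3-plane rotor multiplies the phase: 6*(pi/6) = pi, hence R^6 = cos(pi) - sin(pi)*e1 e3.
cos(pi) = -1 and sin(pi) = 0, so R^6 = -1. The total rotation 2*pi is 1 full turn, so every vector returns to itself, yet the rotor is -1, on the OTHER sheet of the double cover (an odd number of 2*pi turns).
Answer: -1


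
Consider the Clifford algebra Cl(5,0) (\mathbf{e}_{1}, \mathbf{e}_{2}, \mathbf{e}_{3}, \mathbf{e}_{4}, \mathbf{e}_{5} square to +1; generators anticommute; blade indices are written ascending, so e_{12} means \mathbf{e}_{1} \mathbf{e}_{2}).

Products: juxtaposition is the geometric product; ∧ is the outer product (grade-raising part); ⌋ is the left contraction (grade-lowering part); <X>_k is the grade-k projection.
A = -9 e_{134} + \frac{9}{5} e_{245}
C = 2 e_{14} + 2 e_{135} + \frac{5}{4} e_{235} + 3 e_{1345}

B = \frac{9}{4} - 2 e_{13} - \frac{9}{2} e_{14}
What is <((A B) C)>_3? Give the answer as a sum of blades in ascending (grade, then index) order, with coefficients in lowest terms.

step 1: \frac{81}{2} e_{3} - 18 e_{4} - \frac{81}{10} e_{125} - \frac{81}{4} e_{134} + \frac{81}{20} e_{245} + \frac{18}{5} e_{12345}
step 2: 36 e_{1} - \frac{54}{5} e_{2} - \frac{81}{2} e_{3} + \frac{243}{4} e_{5} - \frac{81}{8} e_{13} - \frac{9}{2} e_{14} - 81 e_{15} + \frac{81}{5} e_{23} + \frac{36}{5} e_{24} - \frac{405}{8} e_{25} + \frac{81}{16} e_{34} + \frac{81}{2} e_{45} + \frac{243}{20} e_{123} + \frac{81}{10} e_{125} - 81 e_{134} - 54 e_{135} - \frac{243}{2} e_{145} - \frac{243}{10} e_{234} - \frac{36}{5} e_{235} + \frac{81}{5} e_{245} - \frac{81}{10} e_{1234} + \frac{405}{16} e_{1245} - 36 e_{1345} - \frac{45}{2} e_{2345}
step 3: \frac{243}{20} e_{123} + \frac{81}{10} e_{125} - 81 e_{134} - 54 e_{135} - \frac{243}{2} e_{145} - \frac{243}{10} e_{234} - \frac{36}{5} e_{235} + \frac{81}{5} e_{245}
Answer: \frac{243}{20} e_{123} + \frac{81}{10} e_{125} - 81 e_{134} - 54 e_{135} - \frac{243}{2} e_{145} - \frac{243}{10} e_{234} - \frac{36}{5} e_{235} + \frac{81}{5} e_{245}


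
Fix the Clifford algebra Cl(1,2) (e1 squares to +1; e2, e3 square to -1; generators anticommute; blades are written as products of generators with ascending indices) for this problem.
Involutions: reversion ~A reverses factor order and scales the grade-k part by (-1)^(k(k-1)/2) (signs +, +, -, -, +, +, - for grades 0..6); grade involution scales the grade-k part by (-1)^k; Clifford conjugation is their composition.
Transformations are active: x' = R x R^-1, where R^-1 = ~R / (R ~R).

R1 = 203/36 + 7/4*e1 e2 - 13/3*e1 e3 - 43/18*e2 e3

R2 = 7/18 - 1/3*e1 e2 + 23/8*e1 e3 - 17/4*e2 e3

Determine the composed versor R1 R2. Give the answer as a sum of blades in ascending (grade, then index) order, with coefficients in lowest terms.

Distribute over the terms of R1 (each basis-blade product reordered to ascending indices, repeated generators contracted through their squares):
(203/36) R2 = 1421/648 - 203/108*e1 e2 + 4669/288*e1 e3 - 3451/144*e2 e3
(7/4*e1 e2) R2 = -7/12 + 49/72*e1 e2 + 119/16*e1 e3 - 161/32*e2 e3
(-13/3*e1 e3) R2 = -299/24 + 221/12*e1 e2 - 91/54*e1 e3 + 13/9*e2 e3
(-43/18*e2 e3) R2 = -731/72 + 989/144*e1 e2 + 43/54*e1 e3 - 301/324*e2 e3
Summing the partial products and collecting blades:
Answer: -13609/648 + 10405/432*e1 e2 + 2185/96*e1 e3 - 73823/2592*e2 e3


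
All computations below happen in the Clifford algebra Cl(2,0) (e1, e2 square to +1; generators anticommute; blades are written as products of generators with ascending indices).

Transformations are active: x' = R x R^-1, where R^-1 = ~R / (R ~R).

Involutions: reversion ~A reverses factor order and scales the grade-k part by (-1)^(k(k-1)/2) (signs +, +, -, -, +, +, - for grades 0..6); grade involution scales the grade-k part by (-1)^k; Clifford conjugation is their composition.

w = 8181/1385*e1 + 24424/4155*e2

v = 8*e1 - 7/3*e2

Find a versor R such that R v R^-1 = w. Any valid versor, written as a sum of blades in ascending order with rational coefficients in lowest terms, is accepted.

Sketch: the shared square 625/9 makes R = v + w = 19261/1385*e1 + 14729/4155*e2 the natural versor; its sandwich fixes that direction, negates (v - w)/2, and sends v to w.
Answer: 19261/1385*e1 + 14729/4155*e2


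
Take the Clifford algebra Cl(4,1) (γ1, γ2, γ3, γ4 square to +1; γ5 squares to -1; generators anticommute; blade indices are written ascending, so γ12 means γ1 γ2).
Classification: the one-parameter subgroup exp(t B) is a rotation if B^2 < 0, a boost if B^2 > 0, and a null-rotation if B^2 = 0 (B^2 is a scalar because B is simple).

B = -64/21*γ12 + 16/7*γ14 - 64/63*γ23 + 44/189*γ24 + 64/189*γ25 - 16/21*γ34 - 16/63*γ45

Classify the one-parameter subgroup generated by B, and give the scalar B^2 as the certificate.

B^2 term by term: the squares give (-64/21)^2*(γ12)^2 + (16/7)^2*(γ14)^2 + (-64/63)^2*(γ23)^2 + (44/189)^2*(γ24)^2 + (64/189)^2*(γ25)^2 + (-16/21)^2*(γ34)^2 + (-16/63)^2*(γ45)^2 = 4096/441*(-1) + 256/49*(-1) + 4096/3969*(-1) + 1936/35721*(-1) + 4096/35721*(+1) + 256/441*(-1) + 256/3969*(+1) = -16 (each basis 2-blade squares to minus the product of its generators' squares); cross terms between blades sharing an index anticommute and cancel; the commuting (index-disjoint) pairs give grade-4 terms 2*c*c'*(blade product), which cancel blade by blade — γ1234: 2048/441 - 2048/441 = 0; γ1245: 2048/1323 - 2048/1323 = 0; γ2345: 2048/3969 - 2048/3969 = 0 — confirming B is simple. So B^2 = -16.
Answer: rotation, certificate B^2 = -16. One invariant decides it: the square -16 survives every conjugation, and its sign is exactly the classification.


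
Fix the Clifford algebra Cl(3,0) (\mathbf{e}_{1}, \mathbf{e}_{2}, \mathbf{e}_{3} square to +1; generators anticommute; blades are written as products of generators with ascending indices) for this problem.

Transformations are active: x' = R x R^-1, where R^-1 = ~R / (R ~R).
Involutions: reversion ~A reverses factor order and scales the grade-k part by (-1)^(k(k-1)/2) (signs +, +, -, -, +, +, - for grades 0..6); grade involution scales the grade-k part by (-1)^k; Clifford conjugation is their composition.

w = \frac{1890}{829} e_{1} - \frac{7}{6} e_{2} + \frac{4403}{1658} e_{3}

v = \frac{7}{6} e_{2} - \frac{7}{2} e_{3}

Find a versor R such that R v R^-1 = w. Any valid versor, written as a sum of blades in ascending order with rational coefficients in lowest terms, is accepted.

R = v + w = \frac{1890}{829} e_{1} - \frac{700}{829} e_{3} works: the equal norms (\frac{245}{18}) guarantee its sandwich swaps v into w.
Answer: \frac{1890}{829} e_{1} - \frac{700}{829} e_{3}


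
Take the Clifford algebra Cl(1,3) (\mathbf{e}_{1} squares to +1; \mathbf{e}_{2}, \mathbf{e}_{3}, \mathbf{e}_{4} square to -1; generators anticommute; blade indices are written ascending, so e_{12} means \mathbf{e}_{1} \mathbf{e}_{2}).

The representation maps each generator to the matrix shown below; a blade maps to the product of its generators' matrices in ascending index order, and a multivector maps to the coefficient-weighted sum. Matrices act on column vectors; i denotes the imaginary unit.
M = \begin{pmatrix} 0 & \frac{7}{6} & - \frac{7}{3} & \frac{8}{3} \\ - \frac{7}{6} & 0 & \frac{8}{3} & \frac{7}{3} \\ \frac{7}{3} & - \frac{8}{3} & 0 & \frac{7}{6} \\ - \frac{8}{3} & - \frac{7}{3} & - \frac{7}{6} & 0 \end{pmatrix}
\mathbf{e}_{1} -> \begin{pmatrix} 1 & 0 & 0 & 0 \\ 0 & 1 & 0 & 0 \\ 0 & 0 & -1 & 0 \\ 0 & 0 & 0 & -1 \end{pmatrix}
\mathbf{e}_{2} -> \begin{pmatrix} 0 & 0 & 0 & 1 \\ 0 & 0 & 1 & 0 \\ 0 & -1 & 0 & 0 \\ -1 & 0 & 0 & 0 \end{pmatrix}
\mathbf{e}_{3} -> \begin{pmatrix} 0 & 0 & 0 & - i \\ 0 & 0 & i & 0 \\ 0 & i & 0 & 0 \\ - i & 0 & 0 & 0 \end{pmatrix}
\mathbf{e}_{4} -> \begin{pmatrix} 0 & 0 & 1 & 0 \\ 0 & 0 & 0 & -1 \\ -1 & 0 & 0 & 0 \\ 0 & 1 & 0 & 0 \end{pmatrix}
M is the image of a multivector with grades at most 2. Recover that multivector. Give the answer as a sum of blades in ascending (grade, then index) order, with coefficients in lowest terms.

Method: the blade images are trace-orthogonal — tr(rho(e_A) rho(e_B)^-1) = 4 if A = B and 0 otherwise — and rho(e_A)^-1 = (e_A)^2 * rho(e_A) with (e_A)^2 = +1 or -1, so the coefficient of e_A in the preimage is (e_A)^2 * tr(M rho(e_A))/4.
Nonzero projections over blades of grade <= 2: e_{2}: (e_{2})^2 = -1, tr(M rho(e_{2})) = - \frac{32}{3}, coefficient \frac{8}{3}; e_{4}: (e_{4})^2 = -1, tr(M rho(e_{4})) = \frac{28}{3}, coefficient -\frac{7}{3}; e_{24}: (e_{24})^2 = -1, tr(M rho(e_{24})) = - \frac{14}{3}, coefficient \frac{7}{6}. Every other blade of grade <= 2 projects to 0.
Answer: \frac{8}{3} e_{2} - \frac{7}{3} e_{4} + \frac{7}{6} e_{24}


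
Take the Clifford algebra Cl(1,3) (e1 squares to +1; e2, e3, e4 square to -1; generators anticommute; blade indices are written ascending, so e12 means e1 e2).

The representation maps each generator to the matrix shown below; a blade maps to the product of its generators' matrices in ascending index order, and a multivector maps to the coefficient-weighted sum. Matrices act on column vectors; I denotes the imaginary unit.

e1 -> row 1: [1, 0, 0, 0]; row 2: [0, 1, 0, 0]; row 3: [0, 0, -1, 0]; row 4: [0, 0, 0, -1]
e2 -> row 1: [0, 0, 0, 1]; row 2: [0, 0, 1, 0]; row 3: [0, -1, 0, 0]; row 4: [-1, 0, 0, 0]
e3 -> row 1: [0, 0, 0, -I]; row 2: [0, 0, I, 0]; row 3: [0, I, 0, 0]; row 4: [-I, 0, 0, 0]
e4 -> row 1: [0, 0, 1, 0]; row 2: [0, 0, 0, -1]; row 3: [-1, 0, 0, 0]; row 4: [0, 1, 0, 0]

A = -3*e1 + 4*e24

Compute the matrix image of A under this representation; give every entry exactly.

Bivector images (products of the table entries): rho(e24) = rho(e2)rho(e4) = row 1: [0, 1, 0, 0]; row 2: [-1, 0, 0, 0]; row 3: [0, 0, 0, 1]; row 4: [0, 0, -1, 0].
M = (-3)*rho(e1) + (4)*rho(e24), summed entrywise:
Answer: row 1: [-3, 4, 0, 0]; row 2: [-4, -3, 0, 0]; row 3: [0, 0, 3, 4]; row 4: [0, 0, -4, 3]


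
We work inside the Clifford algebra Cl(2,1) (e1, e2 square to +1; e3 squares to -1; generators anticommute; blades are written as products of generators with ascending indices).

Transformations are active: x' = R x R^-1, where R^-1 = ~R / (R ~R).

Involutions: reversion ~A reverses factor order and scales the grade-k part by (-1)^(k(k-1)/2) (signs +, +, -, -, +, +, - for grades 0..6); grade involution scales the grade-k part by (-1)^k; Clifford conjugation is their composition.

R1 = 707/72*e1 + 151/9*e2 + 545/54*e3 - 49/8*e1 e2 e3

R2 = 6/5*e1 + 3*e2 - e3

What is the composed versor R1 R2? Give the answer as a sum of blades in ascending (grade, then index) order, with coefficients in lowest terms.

Distribute over the terms of R2 (each basis-blade product reordered to ascending indices, repeated generators contracted through their squares):
R1 (6/5*e1) = 707/60 - 302/15*e1 e2 - 109/9*e1 e3 - 147/20*e2 e3
R1 (3*e2) = 151/3 + 707/24*e1 e2 + 147/8*e1 e3 - 545/18*e2 e3
R1 (-e3) = 545/54 - 49/8*e1 e2 - 707/72*e1 e3 - 151/9*e2 e3
Summing the partial products and collecting blades:
Answer: 38993/540 + 16/5*e1 e2 - 32/9*e1 e3 - 9793/180*e2 e3


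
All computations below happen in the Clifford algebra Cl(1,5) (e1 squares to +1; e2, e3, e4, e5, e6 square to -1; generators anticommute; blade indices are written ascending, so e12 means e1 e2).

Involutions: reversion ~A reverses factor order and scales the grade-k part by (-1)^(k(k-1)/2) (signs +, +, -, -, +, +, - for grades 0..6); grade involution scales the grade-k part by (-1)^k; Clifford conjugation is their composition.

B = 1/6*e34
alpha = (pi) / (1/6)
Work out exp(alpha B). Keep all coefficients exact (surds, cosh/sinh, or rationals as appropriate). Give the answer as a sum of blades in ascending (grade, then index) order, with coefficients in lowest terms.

B^2 = (1/6)^2*(e34)^2 = 1/36*(-1) = -1/36 (a basis 2-blade squares to minus the product of its generators' squares).
B^2 = -1/36 — the series telescopes trigonometrically here: l = 1/6, alpha*l = pi, so exp(alpha B) = cos(pi) + (sin(pi)/(1/6))*B = -1 + (0)*B.
Answer: -1


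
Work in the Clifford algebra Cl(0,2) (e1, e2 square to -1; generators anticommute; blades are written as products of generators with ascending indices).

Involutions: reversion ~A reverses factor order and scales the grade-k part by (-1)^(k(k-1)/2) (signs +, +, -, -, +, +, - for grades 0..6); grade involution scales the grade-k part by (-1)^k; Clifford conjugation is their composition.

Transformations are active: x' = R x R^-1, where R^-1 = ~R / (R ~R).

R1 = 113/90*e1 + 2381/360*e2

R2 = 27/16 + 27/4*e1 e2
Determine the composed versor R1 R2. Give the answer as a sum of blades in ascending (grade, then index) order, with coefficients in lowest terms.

Distribute over the terms of R1 (each basis-blade product reordered to ascending indices, repeated generators contracted through their squares):
(113/90*e1) R2 = 339/160*e1 - 339/40*e2
(2381/360*e2) R2 = 7143/160*e1 + 7143/640*e2
Summing the partial products and collecting blades:
Answer: 3741/80*e1 + 1719/640*e2


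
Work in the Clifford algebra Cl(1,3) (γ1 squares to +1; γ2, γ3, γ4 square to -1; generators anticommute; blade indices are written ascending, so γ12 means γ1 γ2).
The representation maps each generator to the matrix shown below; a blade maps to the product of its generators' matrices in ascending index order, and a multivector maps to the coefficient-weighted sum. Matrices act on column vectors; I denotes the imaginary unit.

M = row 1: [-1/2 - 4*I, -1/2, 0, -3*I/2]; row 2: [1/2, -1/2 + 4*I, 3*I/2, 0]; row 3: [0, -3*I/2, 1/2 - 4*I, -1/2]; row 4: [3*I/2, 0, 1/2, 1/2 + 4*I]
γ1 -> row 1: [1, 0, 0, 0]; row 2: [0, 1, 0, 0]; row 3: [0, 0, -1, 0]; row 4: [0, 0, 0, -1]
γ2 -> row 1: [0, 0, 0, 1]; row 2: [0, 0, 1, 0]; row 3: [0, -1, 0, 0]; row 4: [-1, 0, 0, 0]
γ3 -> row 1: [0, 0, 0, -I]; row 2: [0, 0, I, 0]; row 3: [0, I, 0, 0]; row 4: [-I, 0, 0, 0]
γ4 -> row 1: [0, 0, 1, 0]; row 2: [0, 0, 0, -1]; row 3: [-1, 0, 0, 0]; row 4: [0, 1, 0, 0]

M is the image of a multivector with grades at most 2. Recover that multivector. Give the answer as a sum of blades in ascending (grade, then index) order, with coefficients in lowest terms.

Method: the blade images are trace-orthogonal — tr(rho(e_A) rho(e_B)^-1) = 4 if A = B and 0 otherwise — and rho(e_A)^-1 = (e_A)^2 * rho(e_A) with (e_A)^2 = +1 or -1, so the coefficient of e_A in the preimage is (e_A)^2 * tr(M rho(e_A))/4.
Nonzero projections over blades of grade <= 2: γ1: (γ1)^2 = +1, tr(M rho(γ1)) = -2, coefficient -1/2; γ13: (γ13)^2 = +1, tr(M rho(γ13)) = 6, coefficient 3/2; γ23: (γ23)^2 = -1, tr(M rho(γ23)) = -16, coefficient 4; γ24: (γ24)^2 = -1, tr(M rho(γ24)) = 2, coefficient -1/2. Every other blade of grade <= 2 projects to 0.
Answer: -1/2*γ1 + 3/2*γ13 + 4*γ23 - 1/2*γ24


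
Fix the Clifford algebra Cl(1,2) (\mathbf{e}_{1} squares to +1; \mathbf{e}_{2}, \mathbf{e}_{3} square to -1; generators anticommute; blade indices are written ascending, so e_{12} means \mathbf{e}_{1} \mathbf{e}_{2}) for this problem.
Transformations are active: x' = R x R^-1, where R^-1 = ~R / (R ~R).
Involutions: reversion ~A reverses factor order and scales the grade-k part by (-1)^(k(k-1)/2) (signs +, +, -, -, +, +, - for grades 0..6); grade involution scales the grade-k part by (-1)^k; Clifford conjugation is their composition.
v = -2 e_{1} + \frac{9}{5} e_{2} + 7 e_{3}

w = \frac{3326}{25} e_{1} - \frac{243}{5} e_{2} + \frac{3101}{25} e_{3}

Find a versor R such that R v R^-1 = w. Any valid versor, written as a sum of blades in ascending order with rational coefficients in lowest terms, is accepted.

Why this works: both vectors square to -\frac{1206}{25}, so q(v) = q(w) and R = v + w = \frac{3276}{25} e_{1} - \frac{234}{5} e_{2} + \frac{3276}{25} e_{3} carries v to w — its own direction survives, the complement (v - w)/2 flips.
Answer: \frac{3276}{25} e_{1} - \frac{234}{5} e_{2} + \frac{3276}{25} e_{3}


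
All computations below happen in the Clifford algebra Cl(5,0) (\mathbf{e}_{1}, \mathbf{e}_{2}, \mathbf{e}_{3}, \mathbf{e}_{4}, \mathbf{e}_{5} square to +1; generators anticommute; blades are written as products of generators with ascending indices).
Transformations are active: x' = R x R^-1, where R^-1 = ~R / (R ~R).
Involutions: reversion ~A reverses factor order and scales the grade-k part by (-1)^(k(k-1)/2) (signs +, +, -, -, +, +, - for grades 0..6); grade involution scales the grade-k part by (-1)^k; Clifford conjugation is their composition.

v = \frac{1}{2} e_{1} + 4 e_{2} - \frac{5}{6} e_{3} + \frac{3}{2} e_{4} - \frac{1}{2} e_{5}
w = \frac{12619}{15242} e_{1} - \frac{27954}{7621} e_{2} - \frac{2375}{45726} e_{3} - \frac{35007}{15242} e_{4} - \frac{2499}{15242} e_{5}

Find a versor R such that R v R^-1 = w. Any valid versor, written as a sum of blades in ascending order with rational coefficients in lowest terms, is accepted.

Reasoning: v^2 = w^2 = \frac{175}{9} since conjugation preserves the quadratic form; R = v + w = \frac{10120}{7621} e_{1} + \frac{2530}{7621} e_{2} - \frac{20240}{22863} e_{3} - \frac{6072}{7621} e_{4} - \frac{5060}{7621} e_{5} is then valid when invertible, keeping its own part and reversing (v - w)/2.
Answer: \frac{10120}{7621} e_{1} + \frac{2530}{7621} e_{2} - \frac{20240}{22863} e_{3} - \frac{6072}{7621} e_{4} - \frac{5060}{7621} e_{5}


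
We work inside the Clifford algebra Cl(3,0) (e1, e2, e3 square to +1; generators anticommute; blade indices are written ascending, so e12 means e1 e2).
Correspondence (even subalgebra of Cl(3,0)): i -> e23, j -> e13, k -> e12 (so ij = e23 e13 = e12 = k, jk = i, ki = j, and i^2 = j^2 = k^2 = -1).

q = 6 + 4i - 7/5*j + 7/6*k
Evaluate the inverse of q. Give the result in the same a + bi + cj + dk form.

In blades: q = 6 + 7/6*e12 - 7/5*e13 + 4*e23.
With qbar = 6 - 7/6*e12 + 7/5*e13 - 4*e23 (scalar fixed, mapped units negated), q qbar = 49789/900 (the sum of squared coefficients), so q^-1 = qbar / (49789/900) = 5400/49789 - 1050/49789*e12 + 1260/49789*e13 - 3600/49789*e23; translating back:
Answer: 5400/49789 - 3600/49789*i + 1260/49789*j - 1050/49789*k


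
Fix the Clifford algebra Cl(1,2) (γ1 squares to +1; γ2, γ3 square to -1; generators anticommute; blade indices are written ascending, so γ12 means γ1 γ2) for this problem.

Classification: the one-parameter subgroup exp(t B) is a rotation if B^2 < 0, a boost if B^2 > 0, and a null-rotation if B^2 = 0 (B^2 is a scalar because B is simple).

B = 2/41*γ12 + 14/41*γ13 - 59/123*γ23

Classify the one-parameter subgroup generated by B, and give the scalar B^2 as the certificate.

B^2 term by term: the squares give (2/41)^2*(γ12)^2 + (14/41)^2*(γ13)^2 + (-59/123)^2*(γ23)^2 = 4/1681*(+1) + 196/1681*(+1) + 3481/15129*(-1) = -1/9 (each basis 2-blade squares to minus the product of its generators' squares); cross terms between blades sharing an index anticommute and cancel. So B^2 = -1/9.
Answer: rotation, certificate B^2 = -1/9. B^2 = -1/9 is basis-independent, so its sign is the whole story.


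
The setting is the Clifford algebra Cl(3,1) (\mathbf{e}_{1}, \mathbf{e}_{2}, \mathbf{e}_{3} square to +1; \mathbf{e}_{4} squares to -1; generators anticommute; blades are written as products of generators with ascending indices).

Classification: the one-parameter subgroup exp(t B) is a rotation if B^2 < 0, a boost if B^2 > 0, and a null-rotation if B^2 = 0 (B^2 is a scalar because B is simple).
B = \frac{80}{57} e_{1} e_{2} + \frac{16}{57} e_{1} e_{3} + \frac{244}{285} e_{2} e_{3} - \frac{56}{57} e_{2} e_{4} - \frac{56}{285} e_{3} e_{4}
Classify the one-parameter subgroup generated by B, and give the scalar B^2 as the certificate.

B^2 term by term: the squares give (\frac{80}{57})^2*(e_{1} e_{2})^2 + (\frac{16}{57})^2*(e_{1} e_{3})^2 + (\frac{244}{285})^2*(e_{2} e_{3})^2 + (-\frac{56}{57})^2*(e_{2} e_{4})^2 + (-\frac{56}{285})^2*(e_{3} e_{4})^2 = \frac{6400}{3249}*(-1) + \frac{256}{3249}*(-1) + \frac{59536}{81225}*(-1) + \frac{3136}{3249}*(+1) + \frac{3136}{81225}*(+1) = -\frac{16}{9} (each basis 2-blade squares to minus the product of its generators' squares); cross terms between blades sharing an index anticommute and cancel; the commuting (index-disjoint) pairs give grade-4 terms 2*c*c'*(blade product), which cancel blade by blade — e_{1} e_{2} e_{3} e_{4}: -\frac{1792}{3249} + \frac{1792}{3249} = 0 — confirming B is simple. So B^2 = -\frac{16}{9}.
Answer: rotation, certificate B^2 = -\frac{16}{9}. The class reads off the invariant scalar -\frac{16}{9} directly.


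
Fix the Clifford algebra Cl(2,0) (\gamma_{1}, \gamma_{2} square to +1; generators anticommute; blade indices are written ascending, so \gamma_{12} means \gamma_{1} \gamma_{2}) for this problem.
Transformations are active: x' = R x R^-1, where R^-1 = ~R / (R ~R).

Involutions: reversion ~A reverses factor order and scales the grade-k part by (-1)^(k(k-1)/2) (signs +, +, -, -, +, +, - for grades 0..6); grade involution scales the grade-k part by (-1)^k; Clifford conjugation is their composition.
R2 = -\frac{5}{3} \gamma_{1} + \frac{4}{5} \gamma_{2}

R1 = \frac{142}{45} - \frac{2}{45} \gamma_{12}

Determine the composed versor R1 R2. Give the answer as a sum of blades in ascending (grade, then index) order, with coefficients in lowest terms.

Distribute over the terms of R1 (each basis-blade product reordered to ascending indices, repeated generators contracted through their squares):
(\frac{142}{45}) R2 = -\frac{142}{27} \gamma_{1} + \frac{568}{225} \gamma_{2}
(-\frac{2}{45} \gamma_{12}) R2 = -\frac{8}{225} \gamma_{1} - \frac{2}{27} \gamma_{2}
Summing the partial products and collecting blades:
Answer: -\frac{3574}{675} \gamma_{1} + \frac{1654}{675} \gamma_{2}


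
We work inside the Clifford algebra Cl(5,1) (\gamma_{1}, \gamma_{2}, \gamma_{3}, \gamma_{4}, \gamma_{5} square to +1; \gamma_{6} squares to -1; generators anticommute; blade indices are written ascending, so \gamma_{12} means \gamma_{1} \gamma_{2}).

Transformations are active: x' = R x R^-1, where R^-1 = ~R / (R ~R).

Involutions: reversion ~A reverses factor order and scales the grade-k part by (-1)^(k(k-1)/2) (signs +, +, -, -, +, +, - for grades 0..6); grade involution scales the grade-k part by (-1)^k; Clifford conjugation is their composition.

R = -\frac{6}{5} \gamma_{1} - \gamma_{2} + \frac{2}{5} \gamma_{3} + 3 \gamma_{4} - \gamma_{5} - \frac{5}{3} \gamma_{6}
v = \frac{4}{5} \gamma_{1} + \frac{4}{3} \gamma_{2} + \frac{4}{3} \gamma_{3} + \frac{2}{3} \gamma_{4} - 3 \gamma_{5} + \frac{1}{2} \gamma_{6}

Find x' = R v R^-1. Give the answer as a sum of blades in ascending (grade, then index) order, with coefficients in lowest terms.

~R = -\frac{6}{5} \gamma_{1} - \gamma_{2} + \frac{2}{5} \gamma_{3} + 3 \gamma_{4} - \gamma_{5} - \frac{5}{3} \gamma_{6}, and R ~R = \frac{442}{45}, so R^-1 = ~R / (\frac{442}{45}).
R v = \frac{611}{150} - \frac{4}{5} \gamma_{12} - \frac{48}{25} \gamma_{13} - \frac{16}{5} \gamma_{14} + \frac{22}{5} \gamma_{15} + \frac{11}{15} \gamma_{16} - \frac{28}{15} \gamma_{23} - \frac{14}{3} \gamma_{24} + \frac{13}{3} \gamma_{25} + \frac{31}{18} \gamma_{26} - \frac{56}{15} \gamma_{34} + \frac{2}{15} \gamma_{35} + \frac{109}{45} \gamma_{36} - \frac{25}{3} \gamma_{45} + \frac{47}{18} \gamma_{46} - \frac{11}{2} \gamma_{56}
Answer: -\frac{763}{425} \gamma_{1} - \frac{1103}{510} \gamma_{2} - \frac{1277}{1275} \gamma_{3} + \frac{929}{510} \gamma_{4} + \frac{369}{170} \gamma_{5} - \frac{32}{17} \gamma_{6}
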